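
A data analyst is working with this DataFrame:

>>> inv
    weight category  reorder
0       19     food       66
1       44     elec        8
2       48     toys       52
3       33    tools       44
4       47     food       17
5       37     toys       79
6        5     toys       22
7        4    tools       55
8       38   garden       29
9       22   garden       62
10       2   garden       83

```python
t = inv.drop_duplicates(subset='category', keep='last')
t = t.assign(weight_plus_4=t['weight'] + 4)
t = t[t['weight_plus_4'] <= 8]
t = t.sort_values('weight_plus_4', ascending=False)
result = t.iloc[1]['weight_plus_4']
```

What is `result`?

6

drop duplicate category (keep=last):
    weight category  reorder
1       44     elec        8
4       47     food       17
6        5     toys       22
7        4    tools       55
10       2   garden       83
add column weight_plus_4 = t['weight'] + 4:
    weight category  reorder  weight_plus_4
1       44     elec        8             48
4       47     food       17             51
6        5     toys       22              9
7        4    tools       55              8
10       2   garden       83              6
filter rows where weight_plus_4 <= 8:
    weight category  reorder  weight_plus_4
7        4    tools       55              8
10       2   garden       83              6
sort by weight_plus_4 descending:
    weight category  reorder  weight_plus_4
7        4    tools       55              8
10       2   garden       83              6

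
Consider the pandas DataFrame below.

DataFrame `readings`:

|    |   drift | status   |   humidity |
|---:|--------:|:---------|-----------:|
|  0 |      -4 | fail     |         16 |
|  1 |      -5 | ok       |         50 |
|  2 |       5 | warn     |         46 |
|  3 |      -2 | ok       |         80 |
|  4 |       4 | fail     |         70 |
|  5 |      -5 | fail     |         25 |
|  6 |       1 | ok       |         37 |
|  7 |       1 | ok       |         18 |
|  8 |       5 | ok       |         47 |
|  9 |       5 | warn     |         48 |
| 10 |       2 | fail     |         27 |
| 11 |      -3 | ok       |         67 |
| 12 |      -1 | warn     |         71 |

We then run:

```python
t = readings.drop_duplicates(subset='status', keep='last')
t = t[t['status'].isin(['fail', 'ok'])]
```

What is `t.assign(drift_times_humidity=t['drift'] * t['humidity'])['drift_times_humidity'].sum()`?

drop duplicate status (keep=last):
    drift status  humidity
10      2   fail        27
11     -3     ok        67
12     -1   warn        71
filter rows where status in ['fail', 'ok']:
    drift status  humidity
10      2   fail        27
11     -3     ok        67
add column drift_times_humidity = t['drift'] * t['humidity']:
    drift status  humidity  drift_times_humidity
10      2   fail        27                    54
11     -3     ok        67                  -201

-147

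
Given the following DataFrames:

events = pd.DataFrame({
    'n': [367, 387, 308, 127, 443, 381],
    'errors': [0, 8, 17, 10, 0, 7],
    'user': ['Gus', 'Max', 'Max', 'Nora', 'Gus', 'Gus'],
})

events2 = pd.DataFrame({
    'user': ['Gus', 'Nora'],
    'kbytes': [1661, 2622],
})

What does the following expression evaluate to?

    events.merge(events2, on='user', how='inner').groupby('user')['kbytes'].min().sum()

merge on 'user' (how='inner') → 4 rows:
     n  errors  user  kbytes
0  367       0   Gus    1661
1  127      10  Nora    2622
2  443       0   Gus    1661
3  381       7   Gus    1661
group by user, min of kbytes:
user
Gus     1661
Nora    2622
Name: kbytes, dtype: int64
Finally, sum of the resulting series = 4283.

4283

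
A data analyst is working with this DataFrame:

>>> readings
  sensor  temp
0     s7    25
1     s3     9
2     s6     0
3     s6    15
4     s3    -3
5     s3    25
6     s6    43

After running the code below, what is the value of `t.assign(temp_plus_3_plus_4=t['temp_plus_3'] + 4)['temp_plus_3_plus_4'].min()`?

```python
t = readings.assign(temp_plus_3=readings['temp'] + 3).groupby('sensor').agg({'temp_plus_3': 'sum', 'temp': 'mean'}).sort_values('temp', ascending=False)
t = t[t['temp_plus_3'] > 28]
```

add column temp_plus_3 = readings['temp'] + 3:
  sensor  temp  temp_plus_3
0     s7    25           28
1     s3     9           12
2     s6     0            3
3     s6    15           18
4     s3    -3            0
5     s3    25           28
6     s6    43           46
group by sensor: sum(temp_plus_3), mean(temp):
        temp_plus_3       temp
sensor                        
s3               40  10.333333
s6               67  19.333333
s7               28  25.000000
sort by temp descending:
        temp_plus_3       temp
sensor                        
s7               28  25.000000
s6               67  19.333333
s3               40  10.333333
filter rows where temp_plus_3 > 28:
        temp_plus_3       temp
sensor                        
s6               67  19.333333
s3               40  10.333333
add column temp_plus_3_plus_4 = t['temp_plus_3'] + 4:
        temp_plus_3       temp  temp_plus_3_plus_4
sensor                                            
s6               67  19.333333                  71
s3               40  10.333333                  44
Taking the min of column 'temp_plus_3_plus_4' gives 44.

44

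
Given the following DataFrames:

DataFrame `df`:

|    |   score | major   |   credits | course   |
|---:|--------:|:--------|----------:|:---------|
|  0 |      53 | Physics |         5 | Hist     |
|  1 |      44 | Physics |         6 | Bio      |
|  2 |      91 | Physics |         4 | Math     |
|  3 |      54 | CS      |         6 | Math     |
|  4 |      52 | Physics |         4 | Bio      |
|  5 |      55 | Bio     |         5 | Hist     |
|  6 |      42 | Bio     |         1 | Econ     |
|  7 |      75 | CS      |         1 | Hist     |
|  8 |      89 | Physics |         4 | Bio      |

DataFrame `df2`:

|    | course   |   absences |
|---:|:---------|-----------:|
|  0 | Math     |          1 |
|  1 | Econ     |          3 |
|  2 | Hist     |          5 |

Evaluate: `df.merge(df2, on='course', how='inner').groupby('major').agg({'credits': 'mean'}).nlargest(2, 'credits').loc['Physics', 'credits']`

4.5

merge on 'course' (how='inner') → 6 rows:
   score    major  credits course  absences
0     53  Physics        5   Hist         5
1     91  Physics        4   Math         1
2     54       CS        6   Math         1
3     55      Bio        5   Hist         5
4     42      Bio        1   Econ         3
5     75       CS        1   Hist         5
group by major, mean of credits:
         credits
major           
Bio          3.0
CS           3.5
Physics      4.5
take 2 rows with largest credits:
         credits
major           
Physics      4.5
CS           3.5
Hence 4.5.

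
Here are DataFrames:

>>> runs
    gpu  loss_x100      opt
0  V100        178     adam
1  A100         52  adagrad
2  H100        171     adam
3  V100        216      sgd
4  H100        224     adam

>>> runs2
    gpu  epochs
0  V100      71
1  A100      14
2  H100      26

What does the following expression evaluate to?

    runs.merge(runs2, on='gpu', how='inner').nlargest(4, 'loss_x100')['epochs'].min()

26

merge on 'gpu' (how='inner') → 5 rows:
    gpu  loss_x100      opt  epochs
0  V100        178     adam      71
1  A100         52  adagrad      14
2  H100        171     adam      26
3  V100        216      sgd      71
4  H100        224     adam      26
take 4 rows with largest loss_x100:
    gpu  loss_x100   opt  epochs
4  H100        224  adam      26
3  V100        216   sgd      71
0  V100        178  adam      71
2  H100        171  adam      26
Then the min of column 'epochs': 26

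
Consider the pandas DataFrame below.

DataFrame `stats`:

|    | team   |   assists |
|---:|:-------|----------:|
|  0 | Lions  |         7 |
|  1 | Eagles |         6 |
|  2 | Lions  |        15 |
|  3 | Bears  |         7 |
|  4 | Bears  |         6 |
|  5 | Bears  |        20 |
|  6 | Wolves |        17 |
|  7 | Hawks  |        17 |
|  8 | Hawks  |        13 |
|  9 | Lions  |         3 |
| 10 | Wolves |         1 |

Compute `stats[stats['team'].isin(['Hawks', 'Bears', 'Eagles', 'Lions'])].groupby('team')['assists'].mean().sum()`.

filter rows where team in ['Hawks', 'Bears', 'Eagles', 'Lions']:
     team  assists
0   Lions        7
1  Eagles        6
2   Lions       15
3   Bears        7
4   Bears        6
5   Bears       20
7   Hawks       17
8   Hawks       13
9   Lions        3
group by team, mean of assists:
team
Bears     11.000000
Eagles     6.000000
Hawks     15.000000
Lions      8.333333
Name: assists, dtype: float64
The sum of the resulting series is 40.3333333333.

40.3333333333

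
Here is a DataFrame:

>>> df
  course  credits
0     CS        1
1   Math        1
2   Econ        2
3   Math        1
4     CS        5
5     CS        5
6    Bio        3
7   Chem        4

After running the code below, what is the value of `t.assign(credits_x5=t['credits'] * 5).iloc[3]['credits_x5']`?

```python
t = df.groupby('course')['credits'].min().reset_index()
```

group by course, min of credits:
course
Bio     3
CS      1
Chem    4
Econ    2
Math    1
Name: credits, dtype: int64
reset_index():
  course  credits
0    Bio        3
1     CS        1
2   Chem        4
3   Econ        2
4   Math        1
add column credits_x5 = t['credits'] * 5:
  course  credits  credits_x5
0    Bio        3          15
1     CS        1           5
2   Chem        4          20
3   Econ        2          10
4   Math        1           5
Reading off the value at position 3, column 'credits_x5', we get 10.

10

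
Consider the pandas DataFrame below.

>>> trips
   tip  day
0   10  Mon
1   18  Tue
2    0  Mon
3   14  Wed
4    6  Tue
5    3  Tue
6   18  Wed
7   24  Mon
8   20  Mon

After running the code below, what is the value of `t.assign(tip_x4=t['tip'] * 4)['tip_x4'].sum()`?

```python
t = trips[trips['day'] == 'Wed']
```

filter rows where day == 'Wed':
   tip  day
3   14  Wed
6   18  Wed
add column tip_x4 = t['tip'] * 4:
   tip  day  tip_x4
3   14  Wed      56
6   18  Wed      72
So sum() = 128.

128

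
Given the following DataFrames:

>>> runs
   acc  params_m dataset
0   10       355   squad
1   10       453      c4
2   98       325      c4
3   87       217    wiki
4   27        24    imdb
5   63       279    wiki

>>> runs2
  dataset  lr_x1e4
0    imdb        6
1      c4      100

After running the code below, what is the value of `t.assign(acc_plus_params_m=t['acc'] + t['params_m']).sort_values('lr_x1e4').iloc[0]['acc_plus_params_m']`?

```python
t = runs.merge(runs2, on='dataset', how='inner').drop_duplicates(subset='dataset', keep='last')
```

merge on 'dataset' (how='inner') → 3 rows:
   acc  params_m dataset  lr_x1e4
0   10       453      c4      100
1   98       325      c4      100
2   27        24    imdb        6
drop duplicate dataset (keep=last):
   acc  params_m dataset  lr_x1e4
1   98       325      c4      100
2   27        24    imdb        6
add column acc_plus_params_m = t['acc'] + t['params_m']:
   acc  params_m dataset  lr_x1e4  acc_plus_params_m
1   98       325      c4      100                423
2   27        24    imdb        6                 51
sort by lr_x1e4:
   acc  params_m dataset  lr_x1e4  acc_plus_params_m
2   27        24    imdb        6                 51
1   98       325      c4      100                423
Taking the value at position 0, column 'acc_plus_params_m' gives 51.

51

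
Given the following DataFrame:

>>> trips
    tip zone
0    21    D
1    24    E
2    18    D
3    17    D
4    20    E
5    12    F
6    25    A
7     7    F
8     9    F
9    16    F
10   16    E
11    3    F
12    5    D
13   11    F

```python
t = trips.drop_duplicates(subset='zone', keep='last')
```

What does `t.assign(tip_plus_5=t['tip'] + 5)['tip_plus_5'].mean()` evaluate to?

19.25

drop duplicate zone (keep=last):
    tip zone
6    25    A
10   16    E
12    5    D
13   11    F
add column tip_plus_5 = t['tip'] + 5:
    tip zone  tip_plus_5
6    25    A          30
10   16    E          21
12    5    D          10
13   11    F          16
The mean of column 'tip_plus_5' is 19.25.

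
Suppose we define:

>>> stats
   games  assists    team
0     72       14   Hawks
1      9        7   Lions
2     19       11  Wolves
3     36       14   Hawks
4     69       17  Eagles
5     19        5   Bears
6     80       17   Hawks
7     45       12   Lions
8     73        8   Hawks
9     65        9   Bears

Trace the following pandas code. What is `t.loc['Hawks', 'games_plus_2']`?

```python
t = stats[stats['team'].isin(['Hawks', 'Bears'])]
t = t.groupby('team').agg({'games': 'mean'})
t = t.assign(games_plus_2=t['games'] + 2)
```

67.25

filter rows where team in ['Hawks', 'Bears']:
   games  assists   team
0     72       14  Hawks
3     36       14  Hawks
5     19        5  Bears
6     80       17  Hawks
8     73        8  Hawks
9     65        9  Bears
group by team, mean of games:
       games
team        
Bears  42.00
Hawks  65.25
add column games_plus_2 = t['games'] + 2:
       games  games_plus_2
team                      
Bears  42.00         44.00
Hawks  65.25         67.25
Taking the value at row 'Hawks', column 'games_plus_2' gives 67.25.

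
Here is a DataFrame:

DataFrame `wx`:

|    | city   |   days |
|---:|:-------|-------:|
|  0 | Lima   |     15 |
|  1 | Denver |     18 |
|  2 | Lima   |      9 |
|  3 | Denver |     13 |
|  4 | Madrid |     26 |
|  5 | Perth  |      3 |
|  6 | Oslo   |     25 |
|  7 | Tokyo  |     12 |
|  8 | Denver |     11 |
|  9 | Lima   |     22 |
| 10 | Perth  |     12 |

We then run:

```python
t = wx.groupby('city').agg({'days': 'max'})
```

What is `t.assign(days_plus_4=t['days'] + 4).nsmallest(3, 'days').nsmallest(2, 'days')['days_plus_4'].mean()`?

group by city, max of days:
        days
city        
Denver    18
Lima      22
Madrid    26
Oslo      25
Perth     12
Tokyo     12
add column days_plus_4 = t['days'] + 4:
        days  days_plus_4
city                     
Denver    18           22
Lima      22           26
Madrid    26           30
Oslo      25           29
Perth     12           16
Tokyo     12           16
take 3 rows with smallest days:
        days  days_plus_4
city                     
Perth     12           16
Tokyo     12           16
Denver    18           22
take 2 rows with smallest days:
       days  days_plus_4
city                    
Perth    12           16
Tokyo    12           16
Finally, mean of column 'days_plus_4' = 16.0.

16.0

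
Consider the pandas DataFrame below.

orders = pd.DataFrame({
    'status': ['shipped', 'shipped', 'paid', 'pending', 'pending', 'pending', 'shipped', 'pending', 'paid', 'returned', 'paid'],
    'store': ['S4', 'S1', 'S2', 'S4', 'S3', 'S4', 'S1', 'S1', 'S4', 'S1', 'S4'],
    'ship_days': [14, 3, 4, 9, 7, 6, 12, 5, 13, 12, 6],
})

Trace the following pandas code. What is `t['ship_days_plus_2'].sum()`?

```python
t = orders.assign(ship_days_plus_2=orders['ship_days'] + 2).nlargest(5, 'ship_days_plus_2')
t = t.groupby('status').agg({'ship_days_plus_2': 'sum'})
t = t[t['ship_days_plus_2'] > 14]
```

add column ship_days_plus_2 = orders['ship_days'] + 2:
      status store  ship_days  ship_days_plus_2
0    shipped    S4         14                16
1    shipped    S1          3                 5
2       paid    S2          4                 6
3    pending    S4          9                11
4    pending    S3          7                 9
5    pending    S4          6                 8
6    shipped    S1         12                14
7    pending    S1          5                 7
8       paid    S4         13                15
9   returned    S1         12                14
10      paid    S4          6                 8
take 5 rows with largest ship_days_plus_2:
     status store  ship_days  ship_days_plus_2
0   shipped    S4         14                16
8      paid    S4         13                15
6   shipped    S1         12                14
9  returned    S1         12                14
3   pending    S4          9                11
group by status, sum of ship_days_plus_2:
          ship_days_plus_2
status                    
paid                    15
pending                 11
returned                14
shipped                 30
filter rows where ship_days_plus_2 > 14:
         ship_days_plus_2
status                   
paid                   15
shipped                30
Reading off the sum of column 'ship_days_plus_2', we get 45.

45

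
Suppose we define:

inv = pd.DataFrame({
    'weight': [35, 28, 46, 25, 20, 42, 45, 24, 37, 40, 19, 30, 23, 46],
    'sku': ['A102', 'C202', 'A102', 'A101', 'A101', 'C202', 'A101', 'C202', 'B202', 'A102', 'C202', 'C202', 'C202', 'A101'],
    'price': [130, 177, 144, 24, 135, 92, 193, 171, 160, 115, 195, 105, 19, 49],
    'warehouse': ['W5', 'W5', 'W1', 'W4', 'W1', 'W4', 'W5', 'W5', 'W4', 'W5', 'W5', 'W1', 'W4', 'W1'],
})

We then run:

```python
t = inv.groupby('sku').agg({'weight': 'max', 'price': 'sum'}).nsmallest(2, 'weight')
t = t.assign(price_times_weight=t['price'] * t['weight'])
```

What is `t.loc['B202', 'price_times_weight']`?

group by sku: max(weight), sum(price):
      weight  price
sku                
A101      46    401
A102      46    389
B202      37    160
C202      42    759
take 2 rows with smallest weight:
      weight  price
sku                
B202      37    160
C202      42    759
add column price_times_weight = t['price'] * t['weight']:
      weight  price  price_times_weight
sku                                    
B202      37    160                5920
C202      42    759               31878
Hence 5920.

5920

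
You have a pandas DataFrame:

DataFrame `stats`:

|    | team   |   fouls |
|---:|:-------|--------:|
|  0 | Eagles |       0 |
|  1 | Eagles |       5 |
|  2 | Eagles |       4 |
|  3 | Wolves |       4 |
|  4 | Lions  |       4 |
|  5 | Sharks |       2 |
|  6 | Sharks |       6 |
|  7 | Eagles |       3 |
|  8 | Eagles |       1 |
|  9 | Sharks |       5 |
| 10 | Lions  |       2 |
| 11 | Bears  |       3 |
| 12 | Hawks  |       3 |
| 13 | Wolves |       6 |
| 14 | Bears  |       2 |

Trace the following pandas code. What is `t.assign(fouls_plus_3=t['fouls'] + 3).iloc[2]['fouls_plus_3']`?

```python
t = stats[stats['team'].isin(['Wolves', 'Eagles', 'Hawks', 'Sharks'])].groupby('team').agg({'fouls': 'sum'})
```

filter rows where team in ['Wolves', 'Eagles', 'Hawks', 'Sharks']:
      team  fouls
0   Eagles      0
1   Eagles      5
2   Eagles      4
3   Wolves      4
5   Sharks      2
6   Sharks      6
7   Eagles      3
8   Eagles      1
9   Sharks      5
12   Hawks      3
13  Wolves      6
group by team, sum of fouls:
        fouls
team         
Eagles     13
Hawks       3
Sharks     13
Wolves     10
add column fouls_plus_3 = t['fouls'] + 3:
        fouls  fouls_plus_3
team                       
Eagles     13            16
Hawks       3             6
Sharks     13            16
Wolves     10            13

16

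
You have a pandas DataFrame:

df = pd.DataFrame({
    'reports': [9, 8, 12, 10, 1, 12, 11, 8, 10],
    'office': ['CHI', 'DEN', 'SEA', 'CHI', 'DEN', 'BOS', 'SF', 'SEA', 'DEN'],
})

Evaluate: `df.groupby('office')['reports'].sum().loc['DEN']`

19

group by office, sum of reports:
office
BOS    12
CHI    19
DEN    19
SEA    20
SF     11
Name: reports, dtype: int64
The value at index 'DEN' is 19.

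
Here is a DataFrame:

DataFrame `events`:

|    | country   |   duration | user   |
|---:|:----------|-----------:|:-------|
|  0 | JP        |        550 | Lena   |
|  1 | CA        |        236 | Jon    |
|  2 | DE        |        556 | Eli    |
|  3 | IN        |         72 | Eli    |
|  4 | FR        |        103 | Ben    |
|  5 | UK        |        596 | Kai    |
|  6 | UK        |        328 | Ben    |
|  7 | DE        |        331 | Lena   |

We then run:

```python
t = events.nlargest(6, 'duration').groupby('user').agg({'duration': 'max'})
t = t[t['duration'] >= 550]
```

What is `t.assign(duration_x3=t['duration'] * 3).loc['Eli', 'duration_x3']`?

1668

take 6 rows with largest duration:
  country  duration  user
5      UK       596   Kai
2      DE       556   Eli
0      JP       550  Lena
7      DE       331  Lena
6      UK       328   Ben
1      CA       236   Jon
group by user, max of duration:
      duration
user          
Ben        328
Eli        556
Jon        236
Kai        596
Lena       550
filter rows where duration >= 550:
      duration
user          
Eli        556
Kai        596
Lena       550
add column duration_x3 = t['duration'] * 3:
      duration  duration_x3
user                       
Eli        556         1668
Kai        596         1788
Lena       550         1650
The value at row 'Eli', column 'duration_x3' is 1668.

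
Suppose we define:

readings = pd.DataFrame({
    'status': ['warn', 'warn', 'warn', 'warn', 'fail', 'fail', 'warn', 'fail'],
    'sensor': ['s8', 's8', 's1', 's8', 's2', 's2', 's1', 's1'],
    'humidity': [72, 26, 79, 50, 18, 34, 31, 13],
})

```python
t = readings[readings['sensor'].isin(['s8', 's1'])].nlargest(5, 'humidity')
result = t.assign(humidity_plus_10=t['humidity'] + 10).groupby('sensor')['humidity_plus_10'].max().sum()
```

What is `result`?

171

filter rows where sensor in ['s8', 's1']:
  status sensor  humidity
0   warn     s8        72
1   warn     s8        26
2   warn     s1        79
3   warn     s8        50
6   warn     s1        31
7   fail     s1        13
take 5 rows with largest humidity:
  status sensor  humidity
2   warn     s1        79
0   warn     s8        72
3   warn     s8        50
6   warn     s1        31
1   warn     s8        26
add column humidity_plus_10 = t['humidity'] + 10:
  status sensor  humidity  humidity_plus_10
2   warn     s1        79                89
0   warn     s8        72                82
3   warn     s8        50                60
6   warn     s1        31                41
1   warn     s8        26                36
group by sensor, max of humidity_plus_10:
sensor
s1    89
s8    82
Name: humidity_plus_10, dtype: int64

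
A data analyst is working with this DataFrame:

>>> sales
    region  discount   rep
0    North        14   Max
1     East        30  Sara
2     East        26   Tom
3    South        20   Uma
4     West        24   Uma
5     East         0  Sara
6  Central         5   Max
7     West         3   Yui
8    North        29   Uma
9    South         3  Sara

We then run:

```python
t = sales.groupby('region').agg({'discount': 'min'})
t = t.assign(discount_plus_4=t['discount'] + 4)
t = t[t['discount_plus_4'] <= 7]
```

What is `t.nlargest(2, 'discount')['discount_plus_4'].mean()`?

group by region, min of discount:
         discount
region           
Central         5
East            0
North          14
South           3
West            3
add column discount_plus_4 = t['discount'] + 4:
         discount  discount_plus_4
region                            
Central         5                9
East            0                4
North          14               18
South           3                7
West            3                7
filter rows where discount_plus_4 <= 7:
        discount  discount_plus_4
region                           
East           0                4
South          3                7
West           3                7
take 2 rows with largest discount:
        discount  discount_plus_4
region                           
South          3                7
West           3                7
The mean of column 'discount_plus_4' is 7.0.

7.0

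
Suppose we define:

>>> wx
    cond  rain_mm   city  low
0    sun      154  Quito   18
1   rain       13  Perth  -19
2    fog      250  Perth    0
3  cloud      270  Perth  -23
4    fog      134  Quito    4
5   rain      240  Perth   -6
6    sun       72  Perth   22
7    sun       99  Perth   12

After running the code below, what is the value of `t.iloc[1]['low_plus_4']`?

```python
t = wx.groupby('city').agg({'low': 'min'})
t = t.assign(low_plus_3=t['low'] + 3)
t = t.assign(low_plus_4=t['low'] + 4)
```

group by city, min of low:
       low
city      
Perth  -23
Quito    4
add column low_plus_3 = t['low'] + 3:
       low  low_plus_3
city                  
Perth  -23         -20
Quito    4           7
add column low_plus_4 = t['low'] + 4:
       low  low_plus_3  low_plus_4
city                              
Perth  -23         -20         -19
Quito    4           7           8

8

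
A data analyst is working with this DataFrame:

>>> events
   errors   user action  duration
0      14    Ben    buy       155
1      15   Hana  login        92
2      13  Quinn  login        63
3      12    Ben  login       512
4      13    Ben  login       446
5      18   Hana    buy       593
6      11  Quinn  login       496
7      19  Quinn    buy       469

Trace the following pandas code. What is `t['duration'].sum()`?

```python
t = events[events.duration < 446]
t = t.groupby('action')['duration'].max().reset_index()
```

247

filter rows where duration < 446:
   errors   user action  duration
0      14    Ben    buy       155
1      15   Hana  login        92
2      13  Quinn  login        63
group by action, max of duration:
action
buy      155
login     92
Name: duration, dtype: int64
reset_index():
  action  duration
0    buy       155
1  login        92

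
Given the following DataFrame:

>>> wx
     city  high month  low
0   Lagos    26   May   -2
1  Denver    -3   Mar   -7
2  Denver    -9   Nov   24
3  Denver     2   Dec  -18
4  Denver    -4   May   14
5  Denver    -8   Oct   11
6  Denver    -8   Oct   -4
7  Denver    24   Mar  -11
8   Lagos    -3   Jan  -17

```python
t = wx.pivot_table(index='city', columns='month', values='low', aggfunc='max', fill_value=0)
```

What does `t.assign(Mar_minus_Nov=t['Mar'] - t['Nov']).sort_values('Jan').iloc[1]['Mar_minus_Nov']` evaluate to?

pivot: rows=city, cols=month, max(low):
month   Dec  Jan  Mar  May  Nov  Oct
city                                
Denver  -18    0   -7   14   24   11
Lagos     0  -17    0   -2    0    0
add column Mar_minus_Nov = t['Mar'] - t['Nov']:
month   Dec  Jan  Mar  May  Nov  Oct  Mar_minus_Nov
city                                               
Denver  -18    0   -7   14   24   11            -31
Lagos     0  -17    0   -2    0    0              0
sort by Jan:
month   Dec  Jan  Mar  May  Nov  Oct  Mar_minus_Nov
city                                               
Lagos     0  -17    0   -2    0    0              0
Denver  -18    0   -7   14   24   11            -31
So iloc[1]['Mar_minus_Nov'] = -31.

-31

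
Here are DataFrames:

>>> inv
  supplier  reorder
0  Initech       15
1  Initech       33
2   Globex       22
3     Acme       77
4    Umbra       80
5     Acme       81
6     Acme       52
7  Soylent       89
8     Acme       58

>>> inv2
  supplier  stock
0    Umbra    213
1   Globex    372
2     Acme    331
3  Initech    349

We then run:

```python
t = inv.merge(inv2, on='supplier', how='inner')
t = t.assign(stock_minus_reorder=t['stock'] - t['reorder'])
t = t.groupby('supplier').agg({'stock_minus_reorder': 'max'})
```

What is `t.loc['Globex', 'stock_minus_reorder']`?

merge on 'supplier' (how='inner') → 8 rows:
  supplier  reorder  stock
0  Initech       15    349
1  Initech       33    349
2   Globex       22    372
3     Acme       77    331
4    Umbra       80    213
5     Acme       81    331
6     Acme       52    331
7     Acme       58    331
add column stock_minus_reorder = t['stock'] - t['reorder']:
  supplier  reorder  stock  stock_minus_reorder
0  Initech       15    349                  334
1  Initech       33    349                  316
2   Globex       22    372                  350
3     Acme       77    331                  254
4    Umbra       80    213                  133
5     Acme       81    331                  250
6     Acme       52    331                  279
7     Acme       58    331                  273
group by supplier, max of stock_minus_reorder:
          stock_minus_reorder
supplier                     
Acme                      279
Globex                    350
Initech                   334
Umbra                     133
So loc['Globex', 'stock_minus_reorder'] = 350.

350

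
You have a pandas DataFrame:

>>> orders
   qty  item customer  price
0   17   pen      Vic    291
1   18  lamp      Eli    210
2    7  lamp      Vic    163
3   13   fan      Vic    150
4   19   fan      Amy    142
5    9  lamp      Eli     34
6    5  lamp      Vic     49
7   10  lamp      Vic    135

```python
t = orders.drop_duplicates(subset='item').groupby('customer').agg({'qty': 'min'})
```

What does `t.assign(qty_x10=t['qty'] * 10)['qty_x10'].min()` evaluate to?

130

drop duplicate item (keep=first):
   qty  item customer  price
0   17   pen      Vic    291
1   18  lamp      Eli    210
3   13   fan      Vic    150
group by customer, min of qty:
          qty
customer     
Eli        18
Vic        13
add column qty_x10 = t['qty'] * 10:
          qty  qty_x10
customer              
Eli        18      180
Vic        13      130
Reading off the min of column 'qty_x10', we get 130.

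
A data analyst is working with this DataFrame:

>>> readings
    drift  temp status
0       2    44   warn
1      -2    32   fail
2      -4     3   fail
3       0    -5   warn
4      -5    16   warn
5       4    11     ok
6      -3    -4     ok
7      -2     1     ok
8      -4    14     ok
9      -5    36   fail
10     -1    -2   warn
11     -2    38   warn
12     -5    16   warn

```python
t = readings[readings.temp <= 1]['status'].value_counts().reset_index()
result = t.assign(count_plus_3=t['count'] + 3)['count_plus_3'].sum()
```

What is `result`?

filter rows where temp <= 1:
    drift  temp status
3       0    -5   warn
6      -3    -4     ok
7      -2     1     ok
10     -1    -2   warn
value_counts of status:
status
warn    2
ok      2
Name: count, dtype: int64
reset_index():
  status  count
0   warn      2
1     ok      2
add column count_plus_3 = t['count'] + 3:
  status  count  count_plus_3
0   warn      2             5
1     ok      2             5

10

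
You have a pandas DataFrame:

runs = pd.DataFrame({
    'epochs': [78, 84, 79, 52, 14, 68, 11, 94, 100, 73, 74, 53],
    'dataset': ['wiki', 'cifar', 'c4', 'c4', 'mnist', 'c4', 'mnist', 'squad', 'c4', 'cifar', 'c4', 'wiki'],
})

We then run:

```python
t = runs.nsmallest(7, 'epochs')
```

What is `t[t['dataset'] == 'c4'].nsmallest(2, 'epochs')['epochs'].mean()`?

take 7 rows with smallest epochs:
    epochs dataset
6       11   mnist
4       14   mnist
3       52      c4
11      53    wiki
5       68      c4
9       73   cifar
10      74      c4
filter rows where dataset == 'c4':
    epochs dataset
3       52      c4
5       68      c4
10      74      c4
take 2 rows with smallest epochs:
   epochs dataset
3      52      c4
5      68      c4

60.0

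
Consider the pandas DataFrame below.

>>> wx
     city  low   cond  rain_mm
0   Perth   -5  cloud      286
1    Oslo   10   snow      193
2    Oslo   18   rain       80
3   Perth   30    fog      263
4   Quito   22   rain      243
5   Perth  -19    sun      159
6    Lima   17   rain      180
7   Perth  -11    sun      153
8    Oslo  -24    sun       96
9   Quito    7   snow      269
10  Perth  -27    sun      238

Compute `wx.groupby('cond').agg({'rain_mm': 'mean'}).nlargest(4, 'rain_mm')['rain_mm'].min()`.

group by cond, mean of rain_mm:
          rain_mm
cond             
cloud  286.000000
fog    263.000000
rain   167.666667
snow   231.000000
sun    161.500000
take 4 rows with largest rain_mm:
          rain_mm
cond             
cloud  286.000000
fog    263.000000
snow   231.000000
rain   167.666667

167.666666667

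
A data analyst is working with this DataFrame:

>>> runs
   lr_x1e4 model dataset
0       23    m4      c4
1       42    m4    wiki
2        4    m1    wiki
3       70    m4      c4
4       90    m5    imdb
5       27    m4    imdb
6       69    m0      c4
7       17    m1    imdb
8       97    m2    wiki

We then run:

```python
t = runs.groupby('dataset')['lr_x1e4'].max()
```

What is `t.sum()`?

257

group by dataset, max of lr_x1e4:
dataset
c4      70
imdb    90
wiki    97
Name: lr_x1e4, dtype: int64
Then the sum of the resulting series: 257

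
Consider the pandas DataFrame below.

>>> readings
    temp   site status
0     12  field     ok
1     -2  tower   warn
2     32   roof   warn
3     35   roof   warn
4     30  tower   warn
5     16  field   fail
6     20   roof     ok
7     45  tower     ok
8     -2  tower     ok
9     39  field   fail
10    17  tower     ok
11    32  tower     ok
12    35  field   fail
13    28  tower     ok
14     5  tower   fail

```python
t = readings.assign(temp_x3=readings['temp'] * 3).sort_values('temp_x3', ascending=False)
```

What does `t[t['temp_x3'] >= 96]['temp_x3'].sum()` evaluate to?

add column temp_x3 = readings['temp'] * 3:
    temp   site status  temp_x3
0     12  field     ok       36
1     -2  tower   warn       -6
2     32   roof   warn       96
3     35   roof   warn      105
4     30  tower   warn       90
5     16  field   fail       48
6     20   roof     ok       60
7     45  tower     ok      135
8     -2  tower     ok       -6
9     39  field   fail      117
10    17  tower     ok       51
11    32  tower     ok       96
12    35  field   fail      105
13    28  tower     ok       84
14     5  tower   fail       15
sort by temp_x3 descending:
    temp   site status  temp_x3
7     45  tower     ok      135
9     39  field   fail      117
3     35   roof   warn      105
12    35  field   fail      105
2     32   roof   warn       96
11    32  tower     ok       96
4     30  tower   warn       90
13    28  tower     ok       84
6     20   roof     ok       60
10    17  tower     ok       51
5     16  field   fail       48
0     12  field     ok       36
14     5  tower   fail       15
1     -2  tower   warn       -6
8     -2  tower     ok       -6
filter rows where temp_x3 >= 96:
    temp   site status  temp_x3
7     45  tower     ok      135
9     39  field   fail      117
3     35   roof   warn      105
12    35  field   fail      105
2     32   roof   warn       96
11    32  tower     ok       96
Reading off the sum of column 'temp_x3', we get 654.

654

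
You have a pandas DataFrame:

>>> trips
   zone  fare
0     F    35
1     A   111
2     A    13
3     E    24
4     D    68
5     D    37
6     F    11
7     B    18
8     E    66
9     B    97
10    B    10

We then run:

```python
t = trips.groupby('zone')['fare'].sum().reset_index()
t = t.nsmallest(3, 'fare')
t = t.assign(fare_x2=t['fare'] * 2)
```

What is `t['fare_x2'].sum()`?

482

group by zone, sum of fare:
zone
A    124
B    125
D    105
E     90
F     46
Name: fare, dtype: int64
reset_index():
  zone  fare
0    A   124
1    B   125
2    D   105
3    E    90
4    F    46
take 3 rows with smallest fare:
  zone  fare
4    F    46
3    E    90
2    D   105
add column fare_x2 = t['fare'] * 2:
  zone  fare  fare_x2
4    F    46       92
3    E    90      180
2    D   105      210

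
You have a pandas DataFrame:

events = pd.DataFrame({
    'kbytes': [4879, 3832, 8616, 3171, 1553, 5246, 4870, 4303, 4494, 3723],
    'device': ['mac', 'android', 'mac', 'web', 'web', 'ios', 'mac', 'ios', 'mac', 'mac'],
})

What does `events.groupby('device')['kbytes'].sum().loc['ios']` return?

9549

group by device, sum of kbytes:
device
android     3832
ios         9549
mac        26582
web         4724
Name: kbytes, dtype: int64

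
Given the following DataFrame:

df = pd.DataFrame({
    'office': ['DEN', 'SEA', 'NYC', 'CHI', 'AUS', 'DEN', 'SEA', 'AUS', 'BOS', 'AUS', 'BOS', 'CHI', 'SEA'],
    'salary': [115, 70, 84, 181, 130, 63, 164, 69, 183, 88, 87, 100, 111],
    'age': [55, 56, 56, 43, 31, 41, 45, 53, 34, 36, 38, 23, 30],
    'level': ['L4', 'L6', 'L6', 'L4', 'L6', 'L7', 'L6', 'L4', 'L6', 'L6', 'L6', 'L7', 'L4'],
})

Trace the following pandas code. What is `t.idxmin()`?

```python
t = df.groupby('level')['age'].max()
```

group by level, max of age:
level
L4    55
L6    56
L7    41
Name: age, dtype: int64
So idxmin() = L7.

L7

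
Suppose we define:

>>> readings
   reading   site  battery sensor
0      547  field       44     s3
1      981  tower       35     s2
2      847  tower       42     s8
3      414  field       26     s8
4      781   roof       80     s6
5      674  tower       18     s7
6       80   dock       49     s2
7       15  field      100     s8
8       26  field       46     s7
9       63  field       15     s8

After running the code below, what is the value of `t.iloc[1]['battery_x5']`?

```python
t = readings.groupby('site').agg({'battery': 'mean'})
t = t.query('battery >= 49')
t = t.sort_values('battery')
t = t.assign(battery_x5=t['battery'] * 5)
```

group by site, mean of battery:
         battery
site            
dock   49.000000
field  46.200000
roof   80.000000
tower  31.666667
filter rows where battery >= 49:
      battery
site         
dock     49.0
roof     80.0
sort by battery:
      battery
site         
dock     49.0
roof     80.0
add column battery_x5 = t['battery'] * 5:
      battery  battery_x5
site                     
dock     49.0       245.0
roof     80.0       400.0
Hence 400.0.

400.0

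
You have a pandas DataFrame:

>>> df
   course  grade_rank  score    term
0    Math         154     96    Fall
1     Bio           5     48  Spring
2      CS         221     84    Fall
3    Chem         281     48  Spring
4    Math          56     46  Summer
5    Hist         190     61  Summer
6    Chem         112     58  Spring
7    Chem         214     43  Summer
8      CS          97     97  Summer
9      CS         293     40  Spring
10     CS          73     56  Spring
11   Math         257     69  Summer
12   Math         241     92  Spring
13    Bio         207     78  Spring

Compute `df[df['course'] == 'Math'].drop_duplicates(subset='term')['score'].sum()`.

filter rows where course == 'Math':
   course  grade_rank  score    term
0    Math         154     96    Fall
4    Math          56     46  Summer
11   Math         257     69  Summer
12   Math         241     92  Spring
drop duplicate term (keep=first):
   course  grade_rank  score    term
0    Math         154     96    Fall
4    Math          56     46  Summer
12   Math         241     92  Spring

234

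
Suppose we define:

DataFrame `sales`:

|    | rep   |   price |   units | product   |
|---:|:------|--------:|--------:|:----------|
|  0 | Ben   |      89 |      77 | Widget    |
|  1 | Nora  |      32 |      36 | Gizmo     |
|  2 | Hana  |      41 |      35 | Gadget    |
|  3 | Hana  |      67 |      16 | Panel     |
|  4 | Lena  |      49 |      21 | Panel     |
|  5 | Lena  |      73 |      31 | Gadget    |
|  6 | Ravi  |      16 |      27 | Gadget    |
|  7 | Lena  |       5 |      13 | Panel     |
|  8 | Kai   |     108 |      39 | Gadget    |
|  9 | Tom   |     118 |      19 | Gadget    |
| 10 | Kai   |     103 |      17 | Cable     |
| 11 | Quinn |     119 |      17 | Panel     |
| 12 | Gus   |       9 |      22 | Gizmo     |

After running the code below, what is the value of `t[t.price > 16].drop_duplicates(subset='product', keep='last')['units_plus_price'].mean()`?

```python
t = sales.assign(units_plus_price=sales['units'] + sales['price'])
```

125.4

add column units_plus_price = sales['units'] + sales['price']:
      rep  price  units product  units_plus_price
0     Ben     89     77  Widget               166
1    Nora     32     36   Gizmo                68
2    Hana     41     35  Gadget                76
3    Hana     67     16   Panel                83
4    Lena     49     21   Panel                70
5    Lena     73     31  Gadget               104
6    Ravi     16     27  Gadget                43
7    Lena      5     13   Panel                18
8     Kai    108     39  Gadget               147
9     Tom    118     19  Gadget               137
10    Kai    103     17   Cable               120
11  Quinn    119     17   Panel               136
12    Gus      9     22   Gizmo                31
filter rows where price > 16:
      rep  price  units product  units_plus_price
0     Ben     89     77  Widget               166
1    Nora     32     36   Gizmo                68
2    Hana     41     35  Gadget                76
3    Hana     67     16   Panel                83
4    Lena     49     21   Panel                70
5    Lena     73     31  Gadget               104
8     Kai    108     39  Gadget               147
9     Tom    118     19  Gadget               137
10    Kai    103     17   Cable               120
11  Quinn    119     17   Panel               136
drop duplicate product (keep=last):
      rep  price  units product  units_plus_price
0     Ben     89     77  Widget               166
1    Nora     32     36   Gizmo                68
9     Tom    118     19  Gadget               137
10    Kai    103     17   Cable               120
11  Quinn    119     17   Panel               136
Hence 125.4.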